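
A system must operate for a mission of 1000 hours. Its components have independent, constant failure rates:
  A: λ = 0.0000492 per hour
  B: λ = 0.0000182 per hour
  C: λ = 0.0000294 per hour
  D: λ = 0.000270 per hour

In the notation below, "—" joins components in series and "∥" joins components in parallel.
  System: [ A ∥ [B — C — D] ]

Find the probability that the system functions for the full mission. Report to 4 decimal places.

R(A) = exp(−0.0000492 × 1000) = 0.951991
R(B) = exp(−0.0000182 × 1000) = 0.981965
R(C) = exp(−0.0000294 × 1000) = 0.971028
R(D) = exp(−0.000270 × 1000) = 0.763379
Series (B, C, and D): 0.981965 × 0.971028 × 0.763379 = 0.727894
Parallel (A and [0.727894]): 1 − (1 − 0.951991)(1 − 0.727894) = 0.9869

0.9869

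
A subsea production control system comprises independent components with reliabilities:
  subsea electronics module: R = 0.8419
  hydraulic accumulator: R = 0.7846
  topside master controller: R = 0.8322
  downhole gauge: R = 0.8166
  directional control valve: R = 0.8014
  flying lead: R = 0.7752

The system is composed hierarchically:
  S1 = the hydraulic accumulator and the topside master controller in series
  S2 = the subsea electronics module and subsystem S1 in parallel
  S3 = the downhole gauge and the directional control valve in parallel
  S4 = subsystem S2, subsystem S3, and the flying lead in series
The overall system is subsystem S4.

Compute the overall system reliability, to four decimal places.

0.7060

Series (hydraulic accumulator and topside master controller): 0.784600 × 0.832200 = 0.652944
Parallel (subsea electronics module and [0.652944]): 1 − (1 − 0.841900)(1 − 0.652944) = 0.945130
Parallel (downhole gauge and directional control valve): 1 − (1 − 0.816600)(1 − 0.801400) = 0.963577
Series ([0.945130], [0.963577], and flying lead): 0.945130 × 0.963577 × 0.775200 = 0.7060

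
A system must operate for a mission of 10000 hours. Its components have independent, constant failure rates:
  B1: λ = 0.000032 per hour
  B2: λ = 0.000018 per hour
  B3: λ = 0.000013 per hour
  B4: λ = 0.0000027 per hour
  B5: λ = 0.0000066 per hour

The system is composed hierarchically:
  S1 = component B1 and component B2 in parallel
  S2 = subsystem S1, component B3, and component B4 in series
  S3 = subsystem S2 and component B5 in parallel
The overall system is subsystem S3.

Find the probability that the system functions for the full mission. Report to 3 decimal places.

R(B1) = exp(−0.000032 × 10000) = 0.72615
R(B2) = exp(−0.000018 × 10000) = 0.83527
R(B3) = exp(−0.000013 × 10000) = 0.87810
R(B4) = exp(−0.0000027 × 10000) = 0.97336
R(B5) = exp(−0.0000066 × 10000) = 0.93613
Parallel (B1 and B2): 1 − (1 − 0.72615)(1 − 0.83527) = 0.95489
Series ([0.95489], B3, and B4): 0.95489 × 0.87810 × 0.97336 = 0.81615
Parallel ([0.81615] and B5): 1 − (1 − 0.81615)(1 − 0.93613) = 0.988

0.988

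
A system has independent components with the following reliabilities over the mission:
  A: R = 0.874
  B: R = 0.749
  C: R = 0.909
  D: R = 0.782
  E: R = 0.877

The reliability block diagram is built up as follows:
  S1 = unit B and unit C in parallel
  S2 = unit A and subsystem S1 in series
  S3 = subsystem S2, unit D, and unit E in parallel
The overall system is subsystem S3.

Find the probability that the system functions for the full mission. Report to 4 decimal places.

0.9961

Parallel (B and C): 1 − (1 − 0.749000)(1 − 0.909000) = 0.977159
Series (A and [0.977159]): 0.874000 × 0.977159 = 0.854037
Parallel ([0.854037], D, and E): 1 − (1 − 0.854037)(1 − 0.782000)(1 − 0.877000) = 0.9961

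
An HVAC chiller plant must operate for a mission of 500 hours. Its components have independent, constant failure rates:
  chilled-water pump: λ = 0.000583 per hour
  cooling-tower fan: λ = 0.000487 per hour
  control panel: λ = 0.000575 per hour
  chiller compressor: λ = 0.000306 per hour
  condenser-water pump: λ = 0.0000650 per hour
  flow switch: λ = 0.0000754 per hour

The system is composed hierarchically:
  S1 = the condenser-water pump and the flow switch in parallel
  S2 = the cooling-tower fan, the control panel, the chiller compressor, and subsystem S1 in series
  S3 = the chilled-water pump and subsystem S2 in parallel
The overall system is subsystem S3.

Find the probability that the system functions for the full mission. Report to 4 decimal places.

R(chilled-water pump) = exp(−0.000583 × 500) = 0.747142
R(cooling-tower fan) = exp(−0.000487 × 500) = 0.783879
R(control panel) = exp(−0.000575 × 500) = 0.750137
R(chiller compressor) = exp(−0.000306 × 500) = 0.858130
R(condenser-water pump) = exp(−0.0000650 × 500) = 0.968022
R(flow switch) = exp(−0.0000754 × 500) = 0.963002
Parallel (condenser-water pump and flow switch): 1 − (1 − 0.968022)(1 − 0.963002) = 0.998817
Series (cooling-tower fan, control panel, chiller compressor, and [0.998817]): 0.783879 × 0.750137 × 0.858130 × 0.998817 = 0.503998
Parallel (chilled-water pump and [0.503998]): 1 − (1 − 0.747142)(1 − 0.503998) = 0.8746

0.8746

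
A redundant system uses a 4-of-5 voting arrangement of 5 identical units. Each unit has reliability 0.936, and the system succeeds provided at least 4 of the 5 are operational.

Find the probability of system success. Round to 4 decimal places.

0.9640

R = Σ_{i=4}^{5} C(5,i) p^i (1−p)^{5−i} with p = 0.936
C(5,4)·0.936^4·0.064^1 = 0.245614
C(5,5)·0.936^5·0.064^0 = 0.718421
Sum = 0.9640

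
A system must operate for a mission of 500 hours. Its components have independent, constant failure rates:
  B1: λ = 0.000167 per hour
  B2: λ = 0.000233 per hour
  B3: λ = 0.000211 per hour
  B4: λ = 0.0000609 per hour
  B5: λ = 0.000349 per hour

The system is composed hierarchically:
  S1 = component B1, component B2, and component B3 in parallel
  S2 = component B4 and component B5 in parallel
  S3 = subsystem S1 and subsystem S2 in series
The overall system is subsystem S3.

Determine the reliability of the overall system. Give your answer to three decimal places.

R(B1) = exp(−0.000167 × 500) = 0.91989
R(B2) = exp(−0.000233 × 500) = 0.89003
R(B3) = exp(−0.000211 × 500) = 0.89987
R(B4) = exp(−0.0000609 × 500) = 0.97001
R(B5) = exp(−0.000349 × 500) = 0.83988
Parallel (B1, B2, and B3): 1 − (1 − 0.91989)(1 − 0.89003)(1 − 0.89987) = 0.99912
Parallel (B4 and B5): 1 − (1 − 0.97001)(1 − 0.83988) = 0.99520
Series ([0.99912] and [0.99520]): 0.99912 × 0.99520 = 0.994

0.994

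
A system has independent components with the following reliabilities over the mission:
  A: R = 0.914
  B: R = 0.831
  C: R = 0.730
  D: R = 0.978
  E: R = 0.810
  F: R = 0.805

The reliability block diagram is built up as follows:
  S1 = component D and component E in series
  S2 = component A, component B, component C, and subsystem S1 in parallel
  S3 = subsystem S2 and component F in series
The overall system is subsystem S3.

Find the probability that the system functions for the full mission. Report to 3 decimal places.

Series (D and E): 0.97800 × 0.81000 = 0.79218
Parallel (A, B, C, and [0.79218]): 1 − (1 − 0.91400)(1 − 0.83100)(1 − 0.73000)(1 − 0.79218) = 0.99918
Series ([0.99918] and F): 0.99918 × 0.80500 = 0.804

0.804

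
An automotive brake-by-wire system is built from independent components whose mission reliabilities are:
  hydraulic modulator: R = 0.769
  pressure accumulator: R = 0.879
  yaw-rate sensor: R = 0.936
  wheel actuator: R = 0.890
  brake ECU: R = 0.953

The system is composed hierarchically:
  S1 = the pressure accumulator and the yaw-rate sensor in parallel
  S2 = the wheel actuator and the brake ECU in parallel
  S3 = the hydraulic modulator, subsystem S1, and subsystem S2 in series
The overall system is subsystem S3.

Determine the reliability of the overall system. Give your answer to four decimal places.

0.7591

Parallel (pressure accumulator and yaw-rate sensor): 1 − (1 − 0.879000)(1 − 0.936000) = 0.992256
Parallel (wheel actuator and brake ECU): 1 − (1 − 0.890000)(1 − 0.953000) = 0.994830
Series (hydraulic modulator, [0.992256], and [0.994830]): 0.769000 × 0.992256 × 0.994830 = 0.7591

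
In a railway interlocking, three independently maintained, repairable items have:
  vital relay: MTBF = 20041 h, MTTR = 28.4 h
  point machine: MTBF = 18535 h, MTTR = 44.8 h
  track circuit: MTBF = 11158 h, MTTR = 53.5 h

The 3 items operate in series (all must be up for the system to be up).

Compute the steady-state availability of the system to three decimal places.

A(vital relay) = MTBF/(MTBF+MTTR) = 20041/(20041+28.4) = 0.998585
A(point machine) = MTBF/(MTBF+MTTR) = 18535/(18535+44.8) = 0.997589
A(track circuit) = MTBF/(MTBF+MTTR) = 11158/(11158+53.5) = 0.995228
Series availability: 0.998585 × 0.997589 × 0.995228 = 0.991

0.991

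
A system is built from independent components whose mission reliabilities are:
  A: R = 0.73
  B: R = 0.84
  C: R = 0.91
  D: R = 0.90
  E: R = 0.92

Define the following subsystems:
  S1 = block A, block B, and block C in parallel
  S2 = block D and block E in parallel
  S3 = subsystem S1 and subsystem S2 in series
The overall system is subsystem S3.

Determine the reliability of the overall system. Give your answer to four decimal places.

0.9881

Parallel (A, B, and C): 1 − (1 − 0.730000)(1 − 0.840000)(1 − 0.910000) = 0.996112
Parallel (D and E): 1 − (1 − 0.900000)(1 − 0.920000) = 0.992000
Series ([0.996112] and [0.992000]): 0.996112 × 0.992000 = 0.9881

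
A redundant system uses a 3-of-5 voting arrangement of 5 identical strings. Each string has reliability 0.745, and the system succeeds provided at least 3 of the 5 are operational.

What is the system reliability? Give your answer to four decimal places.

R = Σ_{i=3}^{5} C(5,i) p^i (1−p)^{5−i} with p = 0.745
C(5,3)·0.745^3·0.255^2 = 0.268874
C(5,4)·0.745^4·0.255^1 = 0.392767
C(5,5)·0.745^5·0.255^0 = 0.229499
Sum = 0.8911

0.8911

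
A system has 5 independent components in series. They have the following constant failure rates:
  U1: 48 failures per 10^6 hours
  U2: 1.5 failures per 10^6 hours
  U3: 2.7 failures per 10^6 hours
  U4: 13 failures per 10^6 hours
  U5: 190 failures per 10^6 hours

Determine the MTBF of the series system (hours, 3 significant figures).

3920

Series of exponential components: λ_sys = Σ λ_i
λ_sys = 0.000048 + 0.0000015 + 0.0000027 + 0.000013 + 0.00019 = 2.5520e-04 /h
MTBF = 1 / λ_sys = 3920 h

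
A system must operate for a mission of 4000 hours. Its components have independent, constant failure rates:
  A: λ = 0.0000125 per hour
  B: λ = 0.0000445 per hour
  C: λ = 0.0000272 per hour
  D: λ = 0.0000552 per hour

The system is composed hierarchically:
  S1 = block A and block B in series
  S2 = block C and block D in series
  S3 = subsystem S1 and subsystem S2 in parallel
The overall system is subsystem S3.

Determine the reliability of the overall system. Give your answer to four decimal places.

R(A) = exp(−0.0000125 × 4000) = 0.951229
R(B) = exp(−0.0000445 × 4000) = 0.836942
R(C) = exp(−0.0000272 × 4000) = 0.896910
R(D) = exp(−0.0000552 × 4000) = 0.801877
Series (A and B): 0.951229 × 0.836942 = 0.796124
Series (C and D): 0.896910 × 0.801877 = 0.719212
Parallel ([0.796124] and [0.719212]): 1 − (1 − 0.796124)(1 − 0.719212) = 0.9428

0.9428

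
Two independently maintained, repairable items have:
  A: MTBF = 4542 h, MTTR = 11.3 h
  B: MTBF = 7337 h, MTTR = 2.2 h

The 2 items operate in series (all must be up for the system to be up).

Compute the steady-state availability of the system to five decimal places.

A(A) = MTBF/(MTBF+MTTR) = 4542/(4542+11.3) = 0.997518
A(B) = MTBF/(MTBF+MTTR) = 7337/(7337+2.2) = 0.999700
Series availability: 0.997518 × 0.999700 = 0.99722

0.99722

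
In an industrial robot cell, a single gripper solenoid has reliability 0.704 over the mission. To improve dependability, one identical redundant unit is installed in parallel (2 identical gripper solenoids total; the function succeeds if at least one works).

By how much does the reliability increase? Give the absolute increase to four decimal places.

R_before = 0.704
R_after = 1 − (1 − 0.704)^2 = 0.9124
ΔR = 0.9124 − 0.704 = 0.2084

0.2084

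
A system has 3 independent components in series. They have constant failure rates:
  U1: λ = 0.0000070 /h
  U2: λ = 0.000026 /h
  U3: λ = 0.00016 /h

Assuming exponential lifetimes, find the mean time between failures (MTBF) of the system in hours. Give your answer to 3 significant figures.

Series of exponential components: λ_sys = Σ λ_i
λ_sys = 0.0000070 + 0.000026 + 0.00016 = 1.9300e-04 /h
MTBF = 1 / λ_sys = 5180 h

5180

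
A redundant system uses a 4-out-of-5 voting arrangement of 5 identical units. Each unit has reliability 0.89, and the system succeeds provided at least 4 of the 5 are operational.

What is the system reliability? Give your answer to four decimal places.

0.9035

R = Σ_{i=4}^{5} C(5,i) p^i (1−p)^{5−i} with p = 0.89
C(5,4)·0.89^4·0.11^1 = 0.345082
C(5,5)·0.89^5·0.11^0 = 0.558406
Sum = 0.9035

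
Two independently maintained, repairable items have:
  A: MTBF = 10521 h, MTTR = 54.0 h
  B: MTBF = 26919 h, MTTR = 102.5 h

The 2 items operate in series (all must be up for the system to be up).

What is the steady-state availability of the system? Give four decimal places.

A(A) = MTBF/(MTBF+MTTR) = 10521/(10521+54.0) = 0.994894
A(B) = MTBF/(MTBF+MTTR) = 26919/(26919+102.5) = 0.996207
Series availability: 0.994894 × 0.996207 = 0.9911

0.9911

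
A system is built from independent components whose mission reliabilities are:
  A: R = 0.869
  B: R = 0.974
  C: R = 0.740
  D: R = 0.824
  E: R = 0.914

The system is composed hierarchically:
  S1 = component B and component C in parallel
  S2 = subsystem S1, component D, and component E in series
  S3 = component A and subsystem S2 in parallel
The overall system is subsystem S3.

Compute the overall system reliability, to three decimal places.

Parallel (B and C): 1 − (1 − 0.97400)(1 − 0.74000) = 0.99324
Series ([0.99324], D, and E): 0.99324 × 0.82400 × 0.91400 = 0.74804
Parallel (A and [0.74804]): 1 − (1 − 0.86900)(1 − 0.74804) = 0.967

0.967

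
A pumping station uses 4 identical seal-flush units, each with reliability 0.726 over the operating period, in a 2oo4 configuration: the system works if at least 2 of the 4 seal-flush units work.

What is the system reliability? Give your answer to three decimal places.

0.935

R = Σ_{i=2}^{4} C(4,i) p^i (1−p)^{4−i} with p = 0.726
C(4,2)·0.726^2·0.274^2 = 0.23742
C(4,3)·0.726^3·0.274^1 = 0.41939
C(4,4)·0.726^4·0.274^0 = 0.27781
Sum = 0.935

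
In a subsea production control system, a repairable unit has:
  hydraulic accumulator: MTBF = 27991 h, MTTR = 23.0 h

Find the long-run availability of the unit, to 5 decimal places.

0.99918

A(hydraulic accumulator) = MTBF/(MTBF+MTTR) = 27991/(27991+23.0) = 0.99918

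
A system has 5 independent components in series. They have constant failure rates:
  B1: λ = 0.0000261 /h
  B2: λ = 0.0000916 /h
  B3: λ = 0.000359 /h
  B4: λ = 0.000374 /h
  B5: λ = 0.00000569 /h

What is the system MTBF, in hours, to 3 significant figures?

Series of exponential components: λ_sys = Σ λ_i
λ_sys = 0.0000261 + 0.0000916 + 0.000359 + 0.000374 + 0.00000569 = 8.5639e-04 /h
MTBF = 1 / λ_sys = 1170 h

1170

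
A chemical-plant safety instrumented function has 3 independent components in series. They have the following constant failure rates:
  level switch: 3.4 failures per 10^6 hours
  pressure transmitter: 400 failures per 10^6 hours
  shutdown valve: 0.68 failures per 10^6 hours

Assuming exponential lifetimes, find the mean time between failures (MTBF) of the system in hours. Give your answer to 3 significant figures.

2470

Series of exponential components: λ_sys = Σ λ_i
λ_sys = 0.0000034 + 0.00040 + 0.00000068 = 4.0408e-04 /h
MTBF = 1 / λ_sys = 2470 h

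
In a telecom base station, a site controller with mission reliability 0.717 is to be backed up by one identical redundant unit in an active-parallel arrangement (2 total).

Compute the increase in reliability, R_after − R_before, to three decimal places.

R_before = 0.717
R_after = 1 − (1 − 0.717)^2 = 0.920
ΔR = 0.920 − 0.717 = 0.203

0.203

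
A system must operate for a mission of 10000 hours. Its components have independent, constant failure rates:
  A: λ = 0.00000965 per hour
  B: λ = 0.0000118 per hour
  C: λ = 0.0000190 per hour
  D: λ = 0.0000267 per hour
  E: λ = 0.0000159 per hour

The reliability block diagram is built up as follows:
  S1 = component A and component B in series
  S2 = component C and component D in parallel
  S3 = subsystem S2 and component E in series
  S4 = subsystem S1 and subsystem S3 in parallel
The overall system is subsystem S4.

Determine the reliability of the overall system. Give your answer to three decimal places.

R(A) = exp(−0.00000965 × 10000) = 0.90801
R(B) = exp(−0.0000118 × 10000) = 0.88870
R(C) = exp(−0.0000190 × 10000) = 0.82696
R(D) = exp(−0.0000267 × 10000) = 0.76567
R(E) = exp(−0.0000159 × 10000) = 0.85300
Series (A and B): 0.90801 × 0.88870 = 0.80695
Parallel (C and D): 1 − (1 − 0.82696)(1 − 0.76567) = 0.95945
Series ([0.95945] and E): 0.95945 × 0.85300 = 0.81841
Parallel ([0.80695] and [0.81841]): 1 − (1 − 0.80695)(1 − 0.81841) = 0.965

0.965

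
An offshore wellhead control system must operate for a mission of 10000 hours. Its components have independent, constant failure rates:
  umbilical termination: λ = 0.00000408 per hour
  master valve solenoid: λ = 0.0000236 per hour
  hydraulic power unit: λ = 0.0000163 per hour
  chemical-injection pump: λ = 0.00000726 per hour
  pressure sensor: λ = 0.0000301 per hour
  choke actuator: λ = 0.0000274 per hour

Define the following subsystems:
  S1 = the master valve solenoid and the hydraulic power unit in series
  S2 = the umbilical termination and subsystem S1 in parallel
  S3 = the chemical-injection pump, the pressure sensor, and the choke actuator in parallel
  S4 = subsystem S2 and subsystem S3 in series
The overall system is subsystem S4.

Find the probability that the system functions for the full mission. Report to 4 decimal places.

R(umbilical termination) = exp(−0.00000408 × 10000) = 0.960021
R(master valve solenoid) = exp(−0.0000236 × 10000) = 0.789781
R(hydraulic power unit) = exp(−0.0000163 × 10000) = 0.849591
R(chemical-injection pump) = exp(−0.00000726 × 10000) = 0.929973
R(pressure sensor) = exp(−0.0000301 × 10000) = 0.740078
R(choke actuator) = exp(−0.0000274 × 10000) = 0.760332
Series (master valve solenoid and hydraulic power unit): 0.789781 × 0.849591 = 0.670991
Parallel (umbilical termination and [0.670991]): 1 − (1 − 0.960021)(1 − 0.670991) = 0.986847
Parallel (chemical-injection pump, pressure sensor, and choke actuator): 1 − (1 − 0.929973)(1 − 0.740078)(1 − 0.760332) = 0.995638
Series ([0.986847] and [0.995638]): 0.986847 × 0.995638 = 0.9825

0.9825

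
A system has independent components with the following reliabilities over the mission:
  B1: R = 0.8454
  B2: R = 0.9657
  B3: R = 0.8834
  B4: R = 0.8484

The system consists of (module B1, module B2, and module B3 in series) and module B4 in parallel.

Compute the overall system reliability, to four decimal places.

0.9577

Series (B1, B2, and B3): 0.845400 × 0.965700 × 0.883400 = 0.721210
Parallel ([0.721210] and B4): 1 − (1 − 0.721210)(1 − 0.848400) = 0.9577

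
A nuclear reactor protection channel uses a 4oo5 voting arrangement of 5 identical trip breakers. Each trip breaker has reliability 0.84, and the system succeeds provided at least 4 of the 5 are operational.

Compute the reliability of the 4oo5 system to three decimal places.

0.817

R = Σ_{i=4}^{5} C(5,i) p^i (1−p)^{5−i} with p = 0.84
C(5,4)·0.84^4·0.16^1 = 0.39830
C(5,5)·0.84^5·0.16^0 = 0.41821
Sum = 0.817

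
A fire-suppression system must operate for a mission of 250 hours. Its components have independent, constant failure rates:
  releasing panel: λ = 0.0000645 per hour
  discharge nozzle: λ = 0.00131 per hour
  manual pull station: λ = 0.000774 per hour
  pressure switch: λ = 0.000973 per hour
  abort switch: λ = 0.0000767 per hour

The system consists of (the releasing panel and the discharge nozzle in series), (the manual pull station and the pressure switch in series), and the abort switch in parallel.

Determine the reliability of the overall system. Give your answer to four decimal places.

0.9980

R(releasing panel) = exp(−0.0000645 × 250) = 0.984004
R(discharge nozzle) = exp(−0.00131 × 250) = 0.720723
R(manual pull station) = exp(−0.000774 × 250) = 0.824070
R(pressure switch) = exp(−0.000973 × 250) = 0.784075
R(abort switch) = exp(−0.0000767 × 250) = 0.981008
Series (releasing panel and discharge nozzle): 0.984004 × 0.720723 = 0.709194
Series (manual pull station and pressure switch): 0.824070 × 0.784075 = 0.646133
Parallel ([0.709194], [0.646133], and abort switch): 1 − (1 − 0.709194)(1 − 0.646133)(1 − 0.981008) = 0.9980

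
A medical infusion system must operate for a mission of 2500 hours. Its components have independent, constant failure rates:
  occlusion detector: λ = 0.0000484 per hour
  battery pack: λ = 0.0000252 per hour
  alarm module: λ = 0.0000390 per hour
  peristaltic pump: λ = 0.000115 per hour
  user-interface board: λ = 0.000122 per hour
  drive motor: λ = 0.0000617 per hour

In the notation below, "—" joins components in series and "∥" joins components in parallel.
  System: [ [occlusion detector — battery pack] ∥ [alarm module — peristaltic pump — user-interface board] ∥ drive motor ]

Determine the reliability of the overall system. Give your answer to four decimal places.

0.9880

R(occlusion detector) = exp(−0.0000484 × 2500) = 0.886034
R(battery pack) = exp(−0.0000252 × 2500) = 0.938943
R(alarm module) = exp(−0.0000390 × 2500) = 0.907102
R(peristaltic pump) = exp(−0.000115 × 2500) = 0.750137
R(user-interface board) = exp(−0.000122 × 2500) = 0.737123
R(drive motor) = exp(−0.0000617 × 2500) = 0.857058
Series (occlusion detector and battery pack): 0.886034 × 0.938943 = 0.831935
Series (alarm module, peristaltic pump, and user-interface board): 0.907102 × 0.750137 × 0.737123 = 0.501576
Parallel ([0.831935], [0.501576], and drive motor): 1 − (1 − 0.831935)(1 − 0.501576)(1 − 0.857058) = 0.9880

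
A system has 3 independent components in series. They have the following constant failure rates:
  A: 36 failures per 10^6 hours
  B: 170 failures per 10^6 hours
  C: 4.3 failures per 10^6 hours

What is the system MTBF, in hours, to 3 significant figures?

Series of exponential components: λ_sys = Σ λ_i
λ_sys = 0.000036 + 0.00017 + 0.0000043 = 2.1030e-04 /h
MTBF = 1 / λ_sys = 4760 h

4760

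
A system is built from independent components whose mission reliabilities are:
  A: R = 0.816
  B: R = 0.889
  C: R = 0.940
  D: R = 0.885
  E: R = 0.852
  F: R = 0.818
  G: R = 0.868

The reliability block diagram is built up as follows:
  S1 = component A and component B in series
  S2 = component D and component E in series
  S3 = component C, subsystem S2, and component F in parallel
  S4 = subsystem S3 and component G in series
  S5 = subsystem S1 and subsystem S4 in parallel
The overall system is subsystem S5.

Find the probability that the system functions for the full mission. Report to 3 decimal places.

Series (A and B): 0.81600 × 0.88900 = 0.72542
Series (D and E): 0.88500 × 0.85200 = 0.75402
Parallel (C, [0.75402], and F): 1 − (1 − 0.94000)(1 − 0.75402)(1 − 0.81800) = 0.99731
Series ([0.99731] and G): 0.99731 × 0.86800 = 0.86567
Parallel ([0.72542] and [0.86567]): 1 − (1 − 0.72542)(1 − 0.86567) = 0.963

0.963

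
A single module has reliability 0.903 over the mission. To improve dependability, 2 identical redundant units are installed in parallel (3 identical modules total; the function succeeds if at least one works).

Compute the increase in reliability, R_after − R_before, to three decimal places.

0.096

R_before = 0.903
R_after = 1 − (1 − 0.903)^3 = 0.999
ΔR = 0.999 − 0.903 = 0.096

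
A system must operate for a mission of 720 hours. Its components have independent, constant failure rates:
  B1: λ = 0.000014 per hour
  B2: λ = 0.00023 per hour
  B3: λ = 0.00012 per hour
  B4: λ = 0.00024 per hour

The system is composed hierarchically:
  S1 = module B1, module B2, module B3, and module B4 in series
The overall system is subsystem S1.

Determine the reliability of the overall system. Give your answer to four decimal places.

0.6473

R(B1) = exp(−0.000014 × 720) = 0.989971
R(B2) = exp(−0.00023 × 720) = 0.847385
R(B3) = exp(−0.00012 × 720) = 0.917227
R(B4) = exp(−0.00024 × 720) = 0.841306
Series (B1, B2, B3, and B4): 0.989971 × 0.847385 × 0.917227 × 0.841306 = 0.6473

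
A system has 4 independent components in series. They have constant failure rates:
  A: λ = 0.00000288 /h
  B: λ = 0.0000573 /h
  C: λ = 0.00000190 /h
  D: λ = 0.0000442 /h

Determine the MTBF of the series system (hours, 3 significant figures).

9410

Series of exponential components: λ_sys = Σ λ_i
λ_sys = 0.00000288 + 0.0000573 + 0.00000190 + 0.0000442 = 1.0628e-04 /h
MTBF = 1 / λ_sys = 9410 h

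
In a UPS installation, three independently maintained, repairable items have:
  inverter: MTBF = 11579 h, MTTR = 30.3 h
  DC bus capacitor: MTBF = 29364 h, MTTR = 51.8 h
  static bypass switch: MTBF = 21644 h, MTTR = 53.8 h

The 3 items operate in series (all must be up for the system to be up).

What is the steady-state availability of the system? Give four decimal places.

0.9932

A(inverter) = MTBF/(MTBF+MTTR) = 11579/(11579+30.3) = 0.997390
A(DC bus capacitor) = MTBF/(MTBF+MTTR) = 29364/(29364+51.8) = 0.998239
A(static bypass switch) = MTBF/(MTBF+MTTR) = 21644/(21644+53.8) = 0.997520
Series availability: 0.997390 × 0.998239 × 0.997520 = 0.9932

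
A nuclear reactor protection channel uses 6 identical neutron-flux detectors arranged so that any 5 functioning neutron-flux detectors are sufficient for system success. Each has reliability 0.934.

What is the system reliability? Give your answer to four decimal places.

0.9453

R = Σ_{i=5}^{6} C(6,i) p^i (1−p)^{6−i} with p = 0.934
C(6,5)·0.934^5·0.066^1 = 0.281468
C(6,6)·0.934^6·0.066^0 = 0.663867
Sum = 0.9453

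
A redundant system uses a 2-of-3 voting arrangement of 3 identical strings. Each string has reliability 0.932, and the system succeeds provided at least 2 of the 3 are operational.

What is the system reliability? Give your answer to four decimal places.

0.9868

R = Σ_{i=2}^{3} C(3,i) p^i (1−p)^{3−i} with p = 0.932
C(3,2)·0.932^2·0.068^1 = 0.177199
C(3,3)·0.932^3·0.068^0 = 0.809558
Sum = 0.9868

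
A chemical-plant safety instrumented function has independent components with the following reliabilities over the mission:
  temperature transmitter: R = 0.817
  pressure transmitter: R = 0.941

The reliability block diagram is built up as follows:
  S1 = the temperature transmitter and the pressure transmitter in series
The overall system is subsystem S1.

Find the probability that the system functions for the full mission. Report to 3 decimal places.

Series (temperature transmitter and pressure transmitter): 0.81700 × 0.94100 = 0.769

0.769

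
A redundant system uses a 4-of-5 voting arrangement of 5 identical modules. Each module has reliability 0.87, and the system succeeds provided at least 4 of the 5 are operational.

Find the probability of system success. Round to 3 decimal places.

0.871

R = Σ_{i=4}^{5} C(5,i) p^i (1−p)^{5−i} with p = 0.87
C(5,4)·0.87^4·0.13^1 = 0.37238
C(5,5)·0.87^5·0.13^0 = 0.49842
Sum = 0.871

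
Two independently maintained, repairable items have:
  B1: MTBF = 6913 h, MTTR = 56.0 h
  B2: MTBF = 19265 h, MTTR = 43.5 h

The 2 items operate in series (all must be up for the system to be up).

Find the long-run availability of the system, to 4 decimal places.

0.9897

A(B1) = MTBF/(MTBF+MTTR) = 6913/(6913+56.0) = 0.991964
A(B2) = MTBF/(MTBF+MTTR) = 19265/(19265+43.5) = 0.997747
Series availability: 0.991964 × 0.997747 = 0.9897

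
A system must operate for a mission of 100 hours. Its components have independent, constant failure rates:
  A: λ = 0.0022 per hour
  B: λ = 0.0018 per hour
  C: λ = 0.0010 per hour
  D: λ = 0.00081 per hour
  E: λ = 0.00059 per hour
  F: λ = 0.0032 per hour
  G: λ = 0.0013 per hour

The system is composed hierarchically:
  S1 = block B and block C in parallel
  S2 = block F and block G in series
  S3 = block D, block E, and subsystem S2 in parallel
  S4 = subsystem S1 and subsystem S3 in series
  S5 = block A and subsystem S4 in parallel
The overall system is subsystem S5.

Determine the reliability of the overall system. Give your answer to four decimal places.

0.9966

R(A) = exp(−0.0022 × 100) = 0.802519
R(B) = exp(−0.0018 × 100) = 0.835270
R(C) = exp(−0.0010 × 100) = 0.904837
R(D) = exp(−0.00081 × 100) = 0.922194
R(E) = exp(−0.00059 × 100) = 0.942707
R(F) = exp(−0.0032 × 100) = 0.726149
R(G) = exp(−0.0013 × 100) = 0.878095
Parallel (B and C): 1 − (1 − 0.835270)(1 − 0.904837) = 0.984324
Series (F and G): 0.726149 × 0.878095 = 0.637628
Parallel (D, E, and [0.637628]): 1 − (1 − 0.922194)(1 − 0.942707)(1 − 0.637628) = 0.998385
Series ([0.984324] and [0.998385]): 0.984324 × 0.998385 = 0.982734
Parallel (A and [0.982734]): 1 − (1 − 0.802519)(1 − 0.982734) = 0.9966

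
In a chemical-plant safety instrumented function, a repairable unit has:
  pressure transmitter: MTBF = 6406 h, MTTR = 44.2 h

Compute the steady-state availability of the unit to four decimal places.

0.9931

A(pressure transmitter) = MTBF/(MTBF+MTTR) = 6406/(6406+44.2) = 0.9931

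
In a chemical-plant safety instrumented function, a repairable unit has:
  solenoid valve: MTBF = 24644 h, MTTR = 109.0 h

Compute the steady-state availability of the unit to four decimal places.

A(solenoid valve) = MTBF/(MTBF+MTTR) = 24644/(24644+109.0) = 0.9956

0.9956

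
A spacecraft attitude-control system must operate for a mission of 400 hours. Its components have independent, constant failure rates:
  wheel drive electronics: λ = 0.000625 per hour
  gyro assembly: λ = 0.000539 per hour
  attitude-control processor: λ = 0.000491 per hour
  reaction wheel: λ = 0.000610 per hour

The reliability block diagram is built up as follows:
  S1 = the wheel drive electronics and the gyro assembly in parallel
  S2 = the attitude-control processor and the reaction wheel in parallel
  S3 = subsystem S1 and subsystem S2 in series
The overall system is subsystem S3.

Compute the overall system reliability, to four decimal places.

R(wheel drive electronics) = exp(−0.000625 × 400) = 0.778801
R(gyro assembly) = exp(−0.000539 × 400) = 0.806058
R(attitude-control processor) = exp(−0.000491 × 400) = 0.821683
R(reaction wheel) = exp(−0.000610 × 400) = 0.783488
Parallel (wheel drive electronics and gyro assembly): 1 − (1 − 0.778801)(1 − 0.806058) = 0.957100
Parallel (attitude-control processor and reaction wheel): 1 − (1 − 0.821683)(1 − 0.783488) = 0.961392
Series ([0.957100] and [0.961392]): 0.957100 × 0.961392 = 0.9201

0.9201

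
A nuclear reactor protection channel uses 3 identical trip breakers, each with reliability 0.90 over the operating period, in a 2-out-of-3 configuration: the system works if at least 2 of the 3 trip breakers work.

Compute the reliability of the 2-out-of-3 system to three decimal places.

R = Σ_{i=2}^{3} C(3,i) p^i (1−p)^{3−i} with p = 0.90
C(3,2)·0.90^2·0.10^1 = 0.24300
C(3,3)·0.90^3·0.10^0 = 0.72900
Sum = 0.972

0.972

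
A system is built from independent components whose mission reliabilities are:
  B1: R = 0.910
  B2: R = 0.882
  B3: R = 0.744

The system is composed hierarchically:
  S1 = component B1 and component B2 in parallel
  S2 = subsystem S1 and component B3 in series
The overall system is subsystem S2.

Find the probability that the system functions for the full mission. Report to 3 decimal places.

Parallel (B1 and B2): 1 − (1 − 0.91000)(1 − 0.88200) = 0.98938
Series ([0.98938] and B3): 0.98938 × 0.74400 = 0.736

0.736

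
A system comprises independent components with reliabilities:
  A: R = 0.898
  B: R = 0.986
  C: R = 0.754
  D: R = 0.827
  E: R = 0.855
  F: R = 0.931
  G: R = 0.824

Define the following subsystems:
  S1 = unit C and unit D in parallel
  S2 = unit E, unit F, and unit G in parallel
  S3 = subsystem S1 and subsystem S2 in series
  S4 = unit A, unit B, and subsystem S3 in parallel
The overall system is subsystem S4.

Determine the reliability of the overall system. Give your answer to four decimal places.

Parallel (C and D): 1 − (1 − 0.754000)(1 − 0.827000) = 0.957442
Parallel (E, F, and G): 1 − (1 − 0.855000)(1 − 0.931000)(1 − 0.824000) = 0.998239
Series ([0.957442] and [0.998239]): 0.957442 × 0.998239 = 0.955756
Parallel (A, B, and [0.955756]): 1 − (1 − 0.898000)(1 − 0.986000)(1 − 0.955756) = 0.9999

0.9999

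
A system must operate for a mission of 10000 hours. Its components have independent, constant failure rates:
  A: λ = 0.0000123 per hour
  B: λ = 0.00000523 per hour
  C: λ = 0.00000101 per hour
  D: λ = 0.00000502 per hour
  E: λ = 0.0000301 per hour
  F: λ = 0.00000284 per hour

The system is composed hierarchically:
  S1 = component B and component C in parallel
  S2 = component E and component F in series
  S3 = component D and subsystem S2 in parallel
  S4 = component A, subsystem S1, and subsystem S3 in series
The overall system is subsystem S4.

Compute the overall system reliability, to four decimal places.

0.8717

R(A) = exp(−0.0000123 × 10000) = 0.884264
R(B) = exp(−0.00000523 × 10000) = 0.949044
R(C) = exp(−0.00000101 × 10000) = 0.989951
R(D) = exp(−0.00000502 × 10000) = 0.951039
R(E) = exp(−0.0000301 × 10000) = 0.740078
R(F) = exp(−0.00000284 × 10000) = 0.971999
Parallel (B and C): 1 − (1 − 0.949044)(1 − 0.989951) = 0.999488
Series (E and F): 0.740078 × 0.971999 = 0.719355
Parallel (D and [0.719355]): 1 − (1 − 0.951039)(1 − 0.719355) = 0.986259
Series (A, [0.999488], and [0.986259]): 0.884264 × 0.999488 × 0.986259 = 0.8717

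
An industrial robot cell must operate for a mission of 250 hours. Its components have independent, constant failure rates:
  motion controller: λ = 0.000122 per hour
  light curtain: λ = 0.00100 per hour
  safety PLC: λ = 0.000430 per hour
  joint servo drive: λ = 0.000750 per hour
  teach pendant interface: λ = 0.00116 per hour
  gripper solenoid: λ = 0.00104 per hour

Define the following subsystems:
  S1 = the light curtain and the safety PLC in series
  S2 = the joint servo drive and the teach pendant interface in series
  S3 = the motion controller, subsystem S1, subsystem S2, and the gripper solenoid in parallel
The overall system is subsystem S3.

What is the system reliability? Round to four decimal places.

0.9992

R(motion controller) = exp(−0.000122 × 250) = 0.969960
R(light curtain) = exp(−0.00100 × 250) = 0.778801
R(safety PLC) = exp(−0.000430 × 250) = 0.898077
R(joint servo drive) = exp(−0.000750 × 250) = 0.829029
R(teach pendant interface) = exp(−0.00116 × 250) = 0.748264
R(gripper solenoid) = exp(−0.00104 × 250) = 0.771052
Series (light curtain and safety PLC): 0.778801 × 0.898077 = 0.699423
Series (joint servo drive and teach pendant interface): 0.829029 × 0.748264 = 0.620333
Parallel (motion controller, [0.699423], [0.620333], and gripper solenoid): 1 − (1 − 0.969960)(1 − 0.699423)(1 − 0.620333)(1 − 0.771052) = 0.9992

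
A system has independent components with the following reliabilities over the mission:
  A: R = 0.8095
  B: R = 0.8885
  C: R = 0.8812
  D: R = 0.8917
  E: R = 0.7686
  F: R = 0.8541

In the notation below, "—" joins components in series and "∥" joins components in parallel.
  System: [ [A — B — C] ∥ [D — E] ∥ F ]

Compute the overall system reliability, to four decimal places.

Series (A, B, and C): 0.809500 × 0.888500 × 0.881200 = 0.633795
Series (D and E): 0.891700 × 0.768600 = 0.685361
Parallel ([0.633795], [0.685361], and F): 1 − (1 − 0.633795)(1 − 0.685361)(1 − 0.854100) = 0.9832

0.9832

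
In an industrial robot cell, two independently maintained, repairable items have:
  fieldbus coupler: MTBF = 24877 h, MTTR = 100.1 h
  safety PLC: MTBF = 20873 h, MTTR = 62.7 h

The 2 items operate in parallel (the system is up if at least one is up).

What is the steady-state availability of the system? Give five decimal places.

A(fieldbus coupler) = MTBF/(MTBF+MTTR) = 24877/(24877+100.1) = 0.995992
A(safety PLC) = MTBF/(MTBF+MTTR) = 20873/(20873+62.7) = 0.997005
Parallel availability: 1 − (1 − 0.995992)(1 − 0.997005) = 0.99999

0.99999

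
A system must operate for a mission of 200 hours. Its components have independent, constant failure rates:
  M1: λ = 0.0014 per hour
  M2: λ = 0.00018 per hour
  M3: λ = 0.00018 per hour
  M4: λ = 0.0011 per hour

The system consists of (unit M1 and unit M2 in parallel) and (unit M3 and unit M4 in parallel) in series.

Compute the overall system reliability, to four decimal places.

R(M1) = exp(−0.0014 × 200) = 0.755784
R(M2) = exp(−0.00018 × 200) = 0.964640
R(M3) = exp(−0.00018 × 200) = 0.964640
R(M4) = exp(−0.0011 × 200) = 0.802519
Parallel (M1 and M2): 1 − (1 − 0.755784)(1 − 0.964640) = 0.991365
Parallel (M3 and M4): 1 − (1 − 0.964640)(1 − 0.802519) = 0.993017
Series ([0.991365] and [0.993017]): 0.991365 × 0.993017 = 0.9844

0.9844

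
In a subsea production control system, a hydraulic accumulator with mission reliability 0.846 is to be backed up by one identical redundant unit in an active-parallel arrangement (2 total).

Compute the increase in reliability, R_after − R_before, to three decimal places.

0.130

R_before = 0.846
R_after = 1 − (1 − 0.846)^2 = 0.976
ΔR = 0.976 − 0.846 = 0.130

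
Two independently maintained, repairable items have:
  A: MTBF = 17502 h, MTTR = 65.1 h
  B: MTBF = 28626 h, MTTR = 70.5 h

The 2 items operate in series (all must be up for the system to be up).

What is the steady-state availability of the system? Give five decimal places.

A(A) = MTBF/(MTBF+MTTR) = 17502/(17502+65.1) = 0.996294
A(B) = MTBF/(MTBF+MTTR) = 28626/(28626+70.5) = 0.997543
Series availability: 0.996294 × 0.997543 = 0.99385

0.99385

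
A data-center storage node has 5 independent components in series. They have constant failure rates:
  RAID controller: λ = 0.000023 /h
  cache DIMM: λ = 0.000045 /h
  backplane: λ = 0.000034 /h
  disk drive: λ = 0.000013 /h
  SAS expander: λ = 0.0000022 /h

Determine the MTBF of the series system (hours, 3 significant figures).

Series of exponential components: λ_sys = Σ λ_i
λ_sys = 0.000023 + 0.000045 + 0.000034 + 0.000013 + 0.0000022 = 1.1720e-04 /h
MTBF = 1 / λ_sys = 8530 h

8530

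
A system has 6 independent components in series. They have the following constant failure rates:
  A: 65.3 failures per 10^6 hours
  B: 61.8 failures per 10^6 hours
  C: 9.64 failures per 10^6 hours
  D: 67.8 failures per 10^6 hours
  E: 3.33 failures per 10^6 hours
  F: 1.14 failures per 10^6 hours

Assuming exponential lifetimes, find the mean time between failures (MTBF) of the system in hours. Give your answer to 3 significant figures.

Series of exponential components: λ_sys = Σ λ_i
λ_sys = 0.0000653 + 0.0000618 + 0.00000964 + 0.0000678 + 0.00000333 + 0.00000114 = 2.0901e-04 /h
MTBF = 1 / λ_sys = 4780 h

4780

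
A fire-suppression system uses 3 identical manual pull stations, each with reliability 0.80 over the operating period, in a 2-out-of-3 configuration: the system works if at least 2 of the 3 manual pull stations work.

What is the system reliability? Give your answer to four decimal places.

0.8960

R = Σ_{i=2}^{3} C(3,i) p^i (1−p)^{3−i} with p = 0.80
C(3,2)·0.80^2·0.20^1 = 0.384000
C(3,3)·0.80^3·0.20^0 = 0.512000
Sum = 0.8960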